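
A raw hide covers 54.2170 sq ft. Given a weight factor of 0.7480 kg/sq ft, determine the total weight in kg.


Formula: Weight = area * weight_per_sqft
Substituting: Weight = 54.2170 * 0.7480
Result: 40.5543 kg


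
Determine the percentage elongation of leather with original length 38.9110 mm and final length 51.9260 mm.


Formula: Elongation = (Lf - L0) / L0 * 100
Substituting: Elongation = (51.9260 - 38.9110) / 38.9110 * 100
Result: 33.4481 %


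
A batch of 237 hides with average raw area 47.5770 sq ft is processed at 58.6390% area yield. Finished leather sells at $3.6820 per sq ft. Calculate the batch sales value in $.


Raw_total = N * avg_area = 237 * 47.5770 = 11275.7490 sq ft
Finished = Raw_total * yield / 100 = 11275.7490 * 58.6390 / 100 = 6611.9865 sq ft
Value = Finished * price = 6611.9865 * 3.6820 = 24345.3341 $


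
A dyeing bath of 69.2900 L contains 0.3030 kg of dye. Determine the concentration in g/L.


Formula: Conc = dye_mass(kg) / volume(L) * 1000
Substituting: Conc = 0.3030 / 69.2900 * 1000
Result: 4.3729 g/L


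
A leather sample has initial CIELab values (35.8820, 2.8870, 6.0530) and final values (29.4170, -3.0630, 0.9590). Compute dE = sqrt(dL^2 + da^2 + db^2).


dL = -6.4650, da = -5.9500, db = -5.0940
dE = sqrt((-6.4650)^2 + (-5.9500)^2 + (-5.0940)^2) = 10.1562


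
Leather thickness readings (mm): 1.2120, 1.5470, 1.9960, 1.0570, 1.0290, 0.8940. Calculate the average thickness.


Formula: Average = sum / n
Substituting: Average = 7.7350 / 6
Result: 1.2892 mm


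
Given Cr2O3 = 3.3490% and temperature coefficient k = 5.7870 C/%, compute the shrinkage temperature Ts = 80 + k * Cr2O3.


Formula: Ts = 80 + k * Cr2O3
Substituting: Ts = 80 + 5.7870 * 3.3490
Result: 99.3807 C


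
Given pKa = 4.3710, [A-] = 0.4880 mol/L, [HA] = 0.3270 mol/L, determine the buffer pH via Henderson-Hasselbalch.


ratio = [A-] / [HA] = 0.4880 / 0.3270 = 1.4924
log10(ratio) = 0.1739
pH = pKa + log10(ratio) = 4.3710 + 0.1739 = 4.5449


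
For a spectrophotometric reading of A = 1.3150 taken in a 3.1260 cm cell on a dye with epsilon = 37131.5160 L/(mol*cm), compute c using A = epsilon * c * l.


Formula: c = A / (epsilon * l)
Substituting: c = 1.3150 / (37131.5160 * 3.1260)
Result: 1.1329e-05 mol/L


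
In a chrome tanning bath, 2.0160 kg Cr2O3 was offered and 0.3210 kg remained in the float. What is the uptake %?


Formula: Uptake = (offered - residual) / offered * 100
Substituting: Uptake = (2.0160 - 0.3210) / 2.0160 * 100
Result: 84.0774 %


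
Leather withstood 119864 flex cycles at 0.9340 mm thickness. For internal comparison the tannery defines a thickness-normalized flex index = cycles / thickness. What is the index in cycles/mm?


Formula: Index = cycles / thickness
Substituting: Index = 119864 / 0.9340
Result: 128334.0471 cycles/mm


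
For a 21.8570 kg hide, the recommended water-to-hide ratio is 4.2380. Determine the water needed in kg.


Formula: Water = hide_weight * ratio
Substituting: Water = 21.8570 * 4.2380
Result: 92.6300 kg


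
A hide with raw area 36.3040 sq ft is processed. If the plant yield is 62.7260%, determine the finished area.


Formula: finished = raw * yield / 100
Substituting: finished = 36.3040 * 62.7260 / 100
Result: 22.7720 sq ft


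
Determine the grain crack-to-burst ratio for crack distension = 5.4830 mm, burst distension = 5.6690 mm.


Formula: Ratio = crack / burst
Substituting: Ratio = 5.4830 / 5.6690
Result: 0.9672


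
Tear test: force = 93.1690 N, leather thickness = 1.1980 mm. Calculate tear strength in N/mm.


Formula: Tear strength = force / thickness
Substituting: Tear strength = 93.1690 / 1.1980
Result: 77.7705 N/mm


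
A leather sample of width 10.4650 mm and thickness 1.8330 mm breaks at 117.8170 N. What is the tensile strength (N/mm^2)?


Formula: TS = force / (width * thickness)
Substituting: TS = 117.8170 / (10.4650 * 1.8330)
Result: 6.1419 N/mm^2


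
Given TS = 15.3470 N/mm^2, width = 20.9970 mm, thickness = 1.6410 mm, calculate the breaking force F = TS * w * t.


Formula: F = TS * w * t
Substituting: F = 15.3470 * 20.9970 * 1.6410
Result: 528.7974 N


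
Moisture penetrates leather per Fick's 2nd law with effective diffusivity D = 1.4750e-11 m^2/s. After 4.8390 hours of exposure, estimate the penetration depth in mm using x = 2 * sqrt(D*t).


t = 4.8390 hr * 3600 = 17420.4000 s
D * t = 1.4750e-11 * 17420.4000 = 2.5695e-07
x = 2 * sqrt(D*t) = 2 * sqrt(2.5695e-07) = 0.00101381 m = 1.0138 mm


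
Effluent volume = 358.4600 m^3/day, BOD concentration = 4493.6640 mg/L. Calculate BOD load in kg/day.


Formula: BOD_load = volume * conc / 1000
Substituting: BOD_load = 358.4600 * 4493.6640 / 1000
Result: 1610.7988 kg/day


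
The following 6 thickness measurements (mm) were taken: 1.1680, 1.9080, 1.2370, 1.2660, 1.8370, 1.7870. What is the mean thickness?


Formula: Average = sum / n
Substituting: Average = 9.2030 / 6
Result: 1.5338 mm


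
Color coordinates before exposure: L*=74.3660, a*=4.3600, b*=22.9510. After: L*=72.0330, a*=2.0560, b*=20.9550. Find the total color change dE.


dL = -2.3330, da = -2.3040, db = -1.9960
dE = sqrt((-2.3330)^2 + (-2.3040)^2 + (-1.9960)^2) = 3.8387


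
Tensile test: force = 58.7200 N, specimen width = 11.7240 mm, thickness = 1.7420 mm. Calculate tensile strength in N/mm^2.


Formula: TS = force / (width * thickness)
Substituting: TS = 58.7200 / (11.7240 * 1.7420)
Result: 2.8752 N/mm^2


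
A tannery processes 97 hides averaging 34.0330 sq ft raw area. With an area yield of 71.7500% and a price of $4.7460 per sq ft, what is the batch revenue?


Raw_total = N * avg_area = 97 * 34.0330 = 3301.2010 sq ft
Finished = Raw_total * yield / 100 = 3301.2010 * 71.7500 / 100 = 2368.6117 sq ft
Value = Finished * price = 2368.6117 * 4.7460 = 11241.4312 $


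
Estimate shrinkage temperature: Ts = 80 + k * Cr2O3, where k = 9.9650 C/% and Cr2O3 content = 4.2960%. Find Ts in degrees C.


Formula: Ts = 80 + k * Cr2O3
Substituting: Ts = 80 + 9.9650 * 4.2960
Result: 122.8096 C


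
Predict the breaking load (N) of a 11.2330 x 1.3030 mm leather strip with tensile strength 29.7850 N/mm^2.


Formula: F = TS * w * t
Substituting: F = 29.7850 * 11.2330 * 1.3030
Result: 435.9511 N


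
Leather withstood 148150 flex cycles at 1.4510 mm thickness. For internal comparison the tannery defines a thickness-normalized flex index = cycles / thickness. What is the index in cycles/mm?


Formula: Index = cycles / thickness
Substituting: Index = 148150 / 1.4510
Result: 102101.9986 cycles/mm


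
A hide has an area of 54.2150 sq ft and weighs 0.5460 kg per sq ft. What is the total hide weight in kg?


Formula: Weight = area * weight_per_sqft
Substituting: Weight = 54.2150 * 0.5460
Result: 29.6014 kg


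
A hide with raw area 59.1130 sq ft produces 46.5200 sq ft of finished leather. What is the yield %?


Formula: Yield = finished / raw * 100
Substituting: Yield = 46.5200 / 59.1130 * 100
Result: 78.6967 %


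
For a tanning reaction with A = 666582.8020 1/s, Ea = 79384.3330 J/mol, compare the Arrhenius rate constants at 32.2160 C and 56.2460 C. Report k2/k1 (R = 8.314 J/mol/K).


T1 = 32.2160 + 273.15 = 305.3660 K; T2 = 56.2460 + 273.15 = 329.3960 K
k1 = A * exp(-Ea/(R*T1)) = 666582.8020 * exp(-79384.3330/(8.314*305.3660)) = 1.7547e-08 1/s
k2 = A * exp(-Ea/(R*T2)) = 666582.8020 * exp(-79384.3330/(8.314*329.3960)) = 1.7174e-07 1/s
k2/k1 = 1.7174e-07 / 1.7547e-08 = 9.7872


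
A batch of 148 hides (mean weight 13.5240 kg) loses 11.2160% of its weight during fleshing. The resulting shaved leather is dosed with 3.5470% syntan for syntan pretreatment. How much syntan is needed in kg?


Total_raw = N * avg_wt = 148 * 13.5240 = 2001.5520 kg
Substrate = Total_raw * (1 - loss/100) = 2001.5520 * (1 - 11.2160/100) = 1777.0579 kg
Syntan = Substrate * pct / 100 = 1777.0579 * 3.5470 / 100 = 63.0322 kg


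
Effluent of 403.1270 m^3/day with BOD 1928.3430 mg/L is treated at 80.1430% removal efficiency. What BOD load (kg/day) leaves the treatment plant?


Load_in = volume * conc / 1000 = 403.1270 * 1928.3430 / 1000 = 777.3671 kg/day
Removed = Load_in * eff / 100 = 777.3671 * 80.1430 / 100 = 623.0053 kg/day
Load_out = Load_in - Removed = 777.3671 - 623.0053 = 154.3618 kg/day


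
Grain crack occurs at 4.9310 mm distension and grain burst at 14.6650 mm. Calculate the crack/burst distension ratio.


Formula: Ratio = crack / burst
Substituting: Ratio = 4.9310 / 14.6650
Result: 0.3362


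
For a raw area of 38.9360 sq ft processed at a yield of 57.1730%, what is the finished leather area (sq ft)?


Formula: finished = raw * yield / 100
Substituting: finished = 38.9360 * 57.1730 / 100
Result: 22.2609 sq ft


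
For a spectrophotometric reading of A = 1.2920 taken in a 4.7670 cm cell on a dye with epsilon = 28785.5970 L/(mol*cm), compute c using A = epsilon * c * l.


Formula: c = A / (epsilon * l)
Substituting: c = 1.2920 / (28785.5970 * 4.7670)
Result: 9.4155e-06 mol/L


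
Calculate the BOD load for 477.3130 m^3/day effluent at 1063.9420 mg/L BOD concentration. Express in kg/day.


Formula: BOD_load = volume * conc / 1000
Substituting: BOD_load = 477.3130 * 1063.9420 / 1000
Result: 507.8333 kg/day


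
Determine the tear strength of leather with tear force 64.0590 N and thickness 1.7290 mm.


Formula: Tear strength = force / thickness
Substituting: Tear strength = 64.0590 / 1.7290
Result: 37.0497 N/mm


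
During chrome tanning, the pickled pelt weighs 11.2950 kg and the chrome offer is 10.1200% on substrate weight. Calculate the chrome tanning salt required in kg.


Formula: Chrome = substrate * pct / 100
Substituting: Chrome = 11.2950 * 10.1200 / 100
Result: 1.1431 kg


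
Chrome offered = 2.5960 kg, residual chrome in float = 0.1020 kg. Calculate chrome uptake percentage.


Formula: Uptake = (offered - residual) / offered * 100
Substituting: Uptake = (2.5960 - 0.1020) / 2.5960 * 100
Result: 96.0709 %


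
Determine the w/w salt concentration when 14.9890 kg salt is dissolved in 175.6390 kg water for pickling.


Formula: Conc = salt / (water + salt) * 100
Substituting: Conc = 14.9890 / (175.6390 + 14.9890) * 100
Result: 7.8630 %


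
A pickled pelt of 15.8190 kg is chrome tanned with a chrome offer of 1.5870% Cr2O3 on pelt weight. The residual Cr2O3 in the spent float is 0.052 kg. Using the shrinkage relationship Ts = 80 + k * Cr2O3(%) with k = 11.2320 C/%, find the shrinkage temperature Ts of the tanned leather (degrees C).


Offered = pelt * offer_pct / 100 = 15.8190 * 1.5870 / 100 = 0.2510 kg
Uptake = offered - residual = 0.2510 - 0.052 = 0.1990 kg
Cr2O3% on pelt = uptake / pelt * 100 = 0.1990 / 15.8190 * 100 = 1.2583 %
Ts = 80 + k * Cr2O3% = 80 + 11.2320 * 1.2583 = 94.1330 C


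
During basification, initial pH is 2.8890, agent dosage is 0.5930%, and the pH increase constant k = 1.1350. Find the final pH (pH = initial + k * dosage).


Formula: pH_final = pH_initial + k * base_pct
Substituting: pH_final = 2.8890 + 1.1350 * 0.5930
Result: 3.5621


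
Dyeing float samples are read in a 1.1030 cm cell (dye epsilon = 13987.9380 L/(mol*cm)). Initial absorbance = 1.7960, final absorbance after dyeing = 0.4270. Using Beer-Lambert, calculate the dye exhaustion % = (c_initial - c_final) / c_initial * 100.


c_initial = A_i / (epsilon * l) = 1.7960 / (13987.9380 * 1.1030) = 1.1641e-04 mol/L
c_final = A_f / (epsilon * l) = 0.4270 / (13987.9380 * 1.1030) = 2.7676e-05 mol/L
Exhaustion = (c_initial - c_final) / c_initial * 100 = (1.1641e-04 - 2.7676e-05) / 1.1641e-04 * 100 = 76.2249 %


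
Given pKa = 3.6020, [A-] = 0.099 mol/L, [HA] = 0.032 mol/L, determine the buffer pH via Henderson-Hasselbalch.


ratio = [A-] / [HA] = 0.099 / 0.032 = 3.0938
log10(ratio) = 0.4905
pH = pKa + log10(ratio) = 3.6020 + 0.4905 = 4.0925


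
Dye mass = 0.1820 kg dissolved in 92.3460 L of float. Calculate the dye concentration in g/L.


Formula: Conc = dye_mass(kg) / volume(L) * 1000
Substituting: Conc = 0.1820 / 92.3460 * 1000
Result: 1.9708 g/L


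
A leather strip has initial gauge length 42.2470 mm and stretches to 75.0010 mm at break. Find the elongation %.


Formula: Elongation = (Lf - L0) / L0 * 100
Substituting: Elongation = (75.0010 - 42.2470) / 42.2470 * 100
Result: 77.5298 %


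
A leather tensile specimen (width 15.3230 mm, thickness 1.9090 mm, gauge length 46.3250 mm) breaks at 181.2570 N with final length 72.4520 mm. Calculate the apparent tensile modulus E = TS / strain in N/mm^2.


TS = F / (w * t) = 181.2570 / (15.3230 * 1.9090) = 6.1965 N/mm^2
strain = (Lf - L0) / L0 = (72.4520 - 46.3250) / 46.3250 = 0.5640
E = TS / strain = 6.1965 / 0.5640 = 10.9868 N/mm^2


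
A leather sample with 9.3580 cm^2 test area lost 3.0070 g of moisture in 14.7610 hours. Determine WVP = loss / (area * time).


Formula: WVP = loss / (area * time)
Substituting: WVP = 3.0070 / (9.3580 * 14.7610)
Result: 0.0217688 g/(cm^2*hr)


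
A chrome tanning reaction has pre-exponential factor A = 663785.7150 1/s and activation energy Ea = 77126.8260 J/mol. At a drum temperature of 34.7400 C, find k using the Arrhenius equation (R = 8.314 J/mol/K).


T_K = T_C + 273.15 = 34.7400 + 273.15 = 307.8900 K
exponent = -Ea / (R * T_K) = -77126.8260 / (8.314 * 307.8900) = -30.1301
k = A * exp(exponent) = 663785.7150 * exp(-30.1301) = 5.4540e-08 1/s


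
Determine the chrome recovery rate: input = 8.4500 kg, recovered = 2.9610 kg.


Formula: Recovery = recovered / input * 100
Substituting: Recovery = 2.9610 / 8.4500 * 100
Result: 35.0414 %


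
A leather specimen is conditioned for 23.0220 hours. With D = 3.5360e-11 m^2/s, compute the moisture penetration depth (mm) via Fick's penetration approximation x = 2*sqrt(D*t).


t = 23.0220 hr * 3600 = 82879.2000 s
D * t = 3.5360e-11 * 82879.2000 = 2.9306e-06
x = 2 * sqrt(D*t) = 2 * sqrt(2.9306e-06) = 0.0034238 m = 3.4238 mm


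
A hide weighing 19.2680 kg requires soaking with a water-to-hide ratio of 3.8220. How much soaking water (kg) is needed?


Formula: Water = hide_weight * ratio
Substituting: Water = 19.2680 * 3.8220
Result: 73.6423 kg


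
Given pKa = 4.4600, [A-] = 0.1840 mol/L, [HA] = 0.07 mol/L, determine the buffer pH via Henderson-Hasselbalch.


ratio = [A-] / [HA] = 0.1840 / 0.07 = 2.6286
log10(ratio) = 0.4197
pH = pKa + log10(ratio) = 4.4600 + 0.4197 = 4.8797


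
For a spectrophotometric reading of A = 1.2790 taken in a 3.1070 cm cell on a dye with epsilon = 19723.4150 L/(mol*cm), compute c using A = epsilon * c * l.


Formula: c = A / (epsilon * l)
Substituting: c = 1.2790 / (19723.4150 * 3.1070)
Result: 2.0871e-05 mol/L


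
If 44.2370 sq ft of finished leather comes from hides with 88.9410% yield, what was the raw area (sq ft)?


Formula: raw = finished * 100 / yield
Substituting: raw = 44.2370 * 100 / 88.9410
Result: 49.7375 sq ft


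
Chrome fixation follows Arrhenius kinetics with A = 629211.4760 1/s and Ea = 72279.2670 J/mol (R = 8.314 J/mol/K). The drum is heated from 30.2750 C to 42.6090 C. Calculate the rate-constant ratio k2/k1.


T1 = 30.2750 + 273.15 = 303.4250 K; T2 = 42.6090 + 273.15 = 315.7590 K
k1 = A * exp(-Ea/(R*T1)) = 629211.4760 * exp(-72279.2670/(8.314*303.4250)) = 2.2671e-07 1/s
k2 = A * exp(-Ea/(R*T2)) = 629211.4760 * exp(-72279.2670/(8.314*315.7590)) = 6.9426e-07 1/s
k2/k1 = 6.9426e-07 / 2.2671e-07 = 3.0623


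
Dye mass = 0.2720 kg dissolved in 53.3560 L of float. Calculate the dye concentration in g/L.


Formula: Conc = dye_mass(kg) / volume(L) * 1000
Substituting: Conc = 0.2720 / 53.3560 * 1000
Result: 5.0978 g/L


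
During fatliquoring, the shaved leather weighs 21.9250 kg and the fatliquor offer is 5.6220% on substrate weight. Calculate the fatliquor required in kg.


Formula: Fat = substrate * pct / 100
Substituting: Fat = 21.9250 * 5.6220 / 100
Result: 1.2326 kg


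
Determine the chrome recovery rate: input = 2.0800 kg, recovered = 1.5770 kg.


Formula: Recovery = recovered / input * 100
Substituting: Recovery = 1.5770 / 2.0800 * 100
Result: 75.8173 %


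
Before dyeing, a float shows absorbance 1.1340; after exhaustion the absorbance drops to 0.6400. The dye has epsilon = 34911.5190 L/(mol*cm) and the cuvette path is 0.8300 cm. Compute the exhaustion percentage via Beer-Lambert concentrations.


c_initial = A_i / (epsilon * l) = 1.1340 / (34911.5190 * 0.8300) = 3.9135e-05 mol/L
c_final = A_f / (epsilon * l) = 0.6400 / (34911.5190 * 0.8300) = 2.2087e-05 mol/L
Exhaustion = (c_initial - c_final) / c_initial * 100 = (3.9135e-05 - 2.2087e-05) / 3.9135e-05 * 100 = 43.5626 %


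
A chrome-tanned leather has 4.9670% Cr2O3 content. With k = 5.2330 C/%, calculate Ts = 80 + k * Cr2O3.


Formula: Ts = 80 + k * Cr2O3
Substituting: Ts = 80 + 5.2330 * 4.9670
Result: 105.9923 C


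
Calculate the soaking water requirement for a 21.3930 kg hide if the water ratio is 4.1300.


Formula: Water = hide_weight * ratio
Substituting: Water = 21.3930 * 4.1300
Result: 88.3531 kg


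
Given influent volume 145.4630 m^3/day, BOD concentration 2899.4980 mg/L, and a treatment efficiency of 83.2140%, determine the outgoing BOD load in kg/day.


Load_in = volume * conc / 1000 = 145.4630 * 2899.4980 / 1000 = 421.7697 kg/day
Removed = Load_in * eff / 100 = 421.7697 * 83.2140 / 100 = 350.9714 kg/day
Load_out = Load_in - Removed = 421.7697 - 350.9714 = 70.7983 kg/day


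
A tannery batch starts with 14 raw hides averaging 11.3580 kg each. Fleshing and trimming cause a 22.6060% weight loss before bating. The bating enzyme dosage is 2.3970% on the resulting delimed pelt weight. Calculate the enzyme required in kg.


Total_raw = N * avg_wt = 14 * 11.3580 = 159.0120 kg
Substrate = Total_raw * (1 - loss/100) = 159.0120 * (1 - 22.6060/100) = 123.0657 kg
Enzyme = Substrate * pct / 100 = 123.0657 * 2.3970 / 100 = 2.9499 kg


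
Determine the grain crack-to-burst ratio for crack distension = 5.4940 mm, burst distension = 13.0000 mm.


Formula: Ratio = crack / burst
Substituting: Ratio = 5.4940 / 13.0000
Result: 0.4226


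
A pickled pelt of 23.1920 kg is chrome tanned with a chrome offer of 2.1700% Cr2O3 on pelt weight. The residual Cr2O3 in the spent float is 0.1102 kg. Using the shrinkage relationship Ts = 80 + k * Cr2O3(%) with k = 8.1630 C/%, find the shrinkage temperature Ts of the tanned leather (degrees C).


Offered = pelt * offer_pct / 100 = 23.1920 * 2.1700 / 100 = 0.5033 kg
Uptake = offered - residual = 0.5033 - 0.1102 = 0.3931 kg
Cr2O3% on pelt = uptake / pelt * 100 = 0.3931 / 23.1920 * 100 = 1.6948 %
Ts = 80 + k * Cr2O3% = 80 + 8.1630 * 1.6948 = 93.8349 C


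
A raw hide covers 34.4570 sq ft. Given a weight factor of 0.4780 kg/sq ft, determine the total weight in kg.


Formula: Weight = area * weight_per_sqft
Substituting: Weight = 34.4570 * 0.4780
Result: 16.4704 kg


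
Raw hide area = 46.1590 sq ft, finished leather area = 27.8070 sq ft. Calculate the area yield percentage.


Formula: Yield = finished / raw * 100
Substituting: Yield = 27.8070 / 46.1590 * 100
Result: 60.2418 %


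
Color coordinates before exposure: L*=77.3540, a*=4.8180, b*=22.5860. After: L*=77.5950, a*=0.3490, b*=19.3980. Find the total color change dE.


dL = 0.2410, da = -4.4690, db = -3.1880
dE = sqrt(0.2410^2 + (-4.4690)^2 + (-3.1880)^2) = 5.4949


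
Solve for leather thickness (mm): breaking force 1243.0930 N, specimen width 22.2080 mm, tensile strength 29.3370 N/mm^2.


Formula: t = F / (TS * w)
Substituting: t = 1243.0930 / (29.3370 * 22.2080)
Result: 1.9080 mm


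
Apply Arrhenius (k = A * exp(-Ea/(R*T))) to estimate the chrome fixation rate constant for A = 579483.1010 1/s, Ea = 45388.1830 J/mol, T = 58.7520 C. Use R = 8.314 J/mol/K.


T_K = T_C + 273.15 = 58.7520 + 273.15 = 331.9020 K
exponent = -Ea / (R * T_K) = -45388.1830 / (8.314 * 331.9020) = -16.4484
k = A * exp(exponent) = 579483.1010 * exp(-16.4484) = 0.0416489 1/s


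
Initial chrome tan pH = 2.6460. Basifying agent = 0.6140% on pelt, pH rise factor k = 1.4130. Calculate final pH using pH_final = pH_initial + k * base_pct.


Formula: pH_final = pH_initial + k * base_pct
Substituting: pH_final = 2.6460 + 1.4130 * 0.6140
Result: 3.5136


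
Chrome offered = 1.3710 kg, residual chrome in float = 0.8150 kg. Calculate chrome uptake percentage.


Formula: Uptake = (offered - residual) / offered * 100
Substituting: Uptake = (1.3710 - 0.8150) / 1.3710 * 100
Result: 40.5543 %


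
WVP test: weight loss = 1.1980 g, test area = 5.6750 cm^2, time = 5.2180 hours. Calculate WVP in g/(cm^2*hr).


Formula: WVP = loss / (area * time)
Substituting: WVP = 1.1980 / (5.6750 * 5.2180)
Result: 0.0404564 g/(cm^2*hr)


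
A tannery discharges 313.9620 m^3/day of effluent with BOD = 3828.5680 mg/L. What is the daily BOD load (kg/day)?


Formula: BOD_load = volume * conc / 1000
Substituting: BOD_load = 313.9620 * 3828.5680 / 1000
Result: 1202.0249 kg/day


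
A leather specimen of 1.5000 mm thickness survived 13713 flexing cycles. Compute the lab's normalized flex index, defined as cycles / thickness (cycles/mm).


Formula: Index = cycles / thickness
Substituting: Index = 13713 / 1.5000
Result: 9142.0000 cycles/mm


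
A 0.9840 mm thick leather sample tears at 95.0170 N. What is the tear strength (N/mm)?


Formula: Tear strength = force / thickness
Substituting: Tear strength = 95.0170 / 0.9840
Result: 96.5620 N/mm


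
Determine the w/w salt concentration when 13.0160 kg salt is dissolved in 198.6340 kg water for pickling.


Formula: Conc = salt / (water + salt) * 100
Substituting: Conc = 13.0160 / (198.6340 + 13.0160) * 100
Result: 6.1498 %


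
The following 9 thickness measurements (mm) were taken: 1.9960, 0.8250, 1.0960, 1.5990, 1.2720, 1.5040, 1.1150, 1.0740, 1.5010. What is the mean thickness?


Formula: Average = sum / n
Substituting: Average = 11.9820 / 9
Result: 1.3313 mm


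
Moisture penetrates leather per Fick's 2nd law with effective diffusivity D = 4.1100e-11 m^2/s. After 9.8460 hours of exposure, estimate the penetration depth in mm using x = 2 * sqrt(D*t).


t = 9.8460 hr * 3600 = 35445.6000 s
D * t = 4.1100e-11 * 35445.6000 = 1.4568e-06
x = 2 * sqrt(D*t) = 2 * sqrt(1.4568e-06) = 0.00241397 m = 2.4140 mm


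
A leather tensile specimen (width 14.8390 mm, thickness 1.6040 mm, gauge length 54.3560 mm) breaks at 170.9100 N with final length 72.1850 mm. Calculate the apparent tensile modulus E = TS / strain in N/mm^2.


TS = F / (w * t) = 170.9100 / (14.8390 * 1.6040) = 7.1806 N/mm^2
strain = (Lf - L0) / L0 = (72.1850 - 54.3560) / 54.3560 = 0.3280
E = TS / strain = 7.1806 / 0.3280 = 21.8917 N/mm^2


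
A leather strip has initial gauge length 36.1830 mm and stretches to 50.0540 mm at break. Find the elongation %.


Formula: Elongation = (Lf - L0) / L0 * 100
Substituting: Elongation = (50.0540 - 36.1830) / 36.1830 * 100
Result: 38.3357 %


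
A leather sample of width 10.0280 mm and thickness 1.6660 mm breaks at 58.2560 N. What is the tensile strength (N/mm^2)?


Formula: TS = force / (width * thickness)
Substituting: TS = 58.2560 / (10.0280 * 1.6660)
Result: 3.4870 N/mm^2


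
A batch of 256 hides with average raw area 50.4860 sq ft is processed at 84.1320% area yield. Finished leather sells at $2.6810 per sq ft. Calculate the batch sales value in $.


Raw_total = N * avg_area = 256 * 50.4860 = 12924.4160 sq ft
Finished = Raw_total * yield / 100 = 12924.4160 * 84.1320 / 100 = 10873.5697 sq ft
Value = Finished * price = 10873.5697 * 2.6810 = 29152.0403 $


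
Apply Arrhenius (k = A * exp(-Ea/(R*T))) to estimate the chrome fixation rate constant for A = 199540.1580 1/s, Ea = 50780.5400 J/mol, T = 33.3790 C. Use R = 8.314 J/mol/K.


T_K = T_C + 273.15 = 33.3790 + 273.15 = 306.5290 K
exponent = -Ea / (R * T_K) = -50780.5400 / (8.314 * 306.5290) = -19.9258
k = A * exp(exponent) = 199540.1580 * exp(-19.9258) = 4.4296e-04 1/s


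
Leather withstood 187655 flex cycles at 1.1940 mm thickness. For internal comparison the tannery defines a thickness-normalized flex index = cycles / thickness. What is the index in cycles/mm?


Formula: Index = cycles / thickness
Substituting: Index = 187655 / 1.1940
Result: 157164.9916 cycles/mm


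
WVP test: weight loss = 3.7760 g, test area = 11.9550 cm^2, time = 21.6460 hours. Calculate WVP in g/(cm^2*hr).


Formula: WVP = loss / (area * time)
Substituting: WVP = 3.7760 / (11.9550 * 21.6460)
Result: 0.0145917 g/(cm^2*hr)


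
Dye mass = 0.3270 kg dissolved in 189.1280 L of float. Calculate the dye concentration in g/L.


Formula: Conc = dye_mass(kg) / volume(L) * 1000
Substituting: Conc = 0.3270 / 189.1280 * 1000
Result: 1.7290 g/L


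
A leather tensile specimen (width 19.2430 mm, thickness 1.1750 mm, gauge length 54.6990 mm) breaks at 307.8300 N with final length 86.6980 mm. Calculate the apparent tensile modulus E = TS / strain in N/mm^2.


TS = F / (w * t) = 307.8300 / (19.2430 * 1.1750) = 13.6145 N/mm^2
strain = (Lf - L0) / L0 = (86.6980 - 54.6990) / 54.6990 = 0.5850
E = TS / strain = 13.6145 / 0.5850 = 23.2725 N/mm^2


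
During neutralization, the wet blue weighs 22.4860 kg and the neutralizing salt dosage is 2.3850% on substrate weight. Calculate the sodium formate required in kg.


Formula: Neutralizer = substrate * pct / 100
Substituting: Neutralizer = 22.4860 * 2.3850 / 100
Result: 0.5363 kg


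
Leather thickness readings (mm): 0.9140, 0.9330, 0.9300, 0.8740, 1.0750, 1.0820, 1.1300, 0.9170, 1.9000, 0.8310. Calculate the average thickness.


Formula: Average = sum / n
Substituting: Average = 10.5860 / 10
Result: 1.0586 mm


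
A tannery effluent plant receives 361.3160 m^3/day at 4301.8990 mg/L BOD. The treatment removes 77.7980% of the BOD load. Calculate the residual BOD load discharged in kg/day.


Load_in = volume * conc / 1000 = 361.3160 * 4301.8990 / 1000 = 1554.3449 kg/day
Removed = Load_in * eff / 100 = 1554.3449 * 77.7980 / 100 = 1209.2493 kg/day
Load_out = Load_in - Removed = 1554.3449 - 1209.2493 = 345.0957 kg/day


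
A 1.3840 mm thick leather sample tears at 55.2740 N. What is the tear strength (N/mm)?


Formula: Tear strength = force / thickness
Substituting: Tear strength = 55.2740 / 1.3840
Result: 39.9379 N/mm


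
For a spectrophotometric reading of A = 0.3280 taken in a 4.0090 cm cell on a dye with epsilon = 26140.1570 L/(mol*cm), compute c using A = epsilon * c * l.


Formula: c = A / (epsilon * l)
Substituting: c = 0.3280 / (26140.1570 * 4.0090)
Result: 3.1299e-06 mol/L


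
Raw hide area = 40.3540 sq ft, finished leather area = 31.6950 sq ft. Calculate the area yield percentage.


Formula: Yield = finished / raw * 100
Substituting: Yield = 31.6950 / 40.3540 * 100
Result: 78.5424 %


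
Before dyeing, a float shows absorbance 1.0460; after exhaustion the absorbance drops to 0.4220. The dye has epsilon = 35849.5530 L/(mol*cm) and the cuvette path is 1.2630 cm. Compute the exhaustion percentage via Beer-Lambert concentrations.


c_initial = A_i / (epsilon * l) = 1.0460 / (35849.5530 * 1.2630) = 2.3102e-05 mol/L
c_final = A_f / (epsilon * l) = 0.4220 / (35849.5530 * 1.2630) = 9.3202e-06 mol/L
Exhaustion = (c_initial - c_final) / c_initial * 100 = (2.3102e-05 - 9.3202e-06) / 2.3102e-05 * 100 = 59.6558 %


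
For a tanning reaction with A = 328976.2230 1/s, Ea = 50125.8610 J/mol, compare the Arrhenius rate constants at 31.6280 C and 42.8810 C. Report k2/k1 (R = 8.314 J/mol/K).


T1 = 31.6280 + 273.15 = 304.7780 K; T2 = 42.8810 + 273.15 = 316.0310 K
k1 = A * exp(-Ea/(R*T1)) = 328976.2230 * exp(-50125.8610/(8.314*304.7780)) = 8.4332e-04 1/s
k2 = A * exp(-Ea/(R*T2)) = 328976.2230 * exp(-50125.8610/(8.314*316.0310)) = 0.00170568 1/s
k2/k1 = 0.00170568 / 8.4332e-04 = 2.0226


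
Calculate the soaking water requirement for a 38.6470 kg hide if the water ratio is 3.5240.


Formula: Water = hide_weight * ratio
Substituting: Water = 38.6470 * 3.5240
Result: 136.1920 kg


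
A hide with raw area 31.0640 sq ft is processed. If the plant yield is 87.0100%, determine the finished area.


Formula: finished = raw * yield / 100
Substituting: finished = 31.0640 * 87.0100 / 100
Result: 27.0288 sq ft


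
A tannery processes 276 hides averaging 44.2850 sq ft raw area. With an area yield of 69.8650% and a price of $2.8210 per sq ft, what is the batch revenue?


Raw_total = N * avg_area = 276 * 44.2850 = 12222.6600 sq ft
Finished = Raw_total * yield / 100 = 12222.6600 * 69.8650 / 100 = 8539.3614 sq ft
Value = Finished * price = 8539.3614 * 2.8210 = 24089.5385 $


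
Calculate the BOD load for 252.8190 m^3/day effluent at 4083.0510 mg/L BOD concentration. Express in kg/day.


Formula: BOD_load = volume * conc / 1000
Substituting: BOD_load = 252.8190 * 4083.0510 / 1000
Result: 1032.2729 kg/day


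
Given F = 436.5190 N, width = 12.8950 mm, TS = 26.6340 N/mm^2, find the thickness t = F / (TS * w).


Formula: t = F / (TS * w)
Substituting: t = 436.5190 / (26.6340 * 12.8950)
Result: 1.2710 mm


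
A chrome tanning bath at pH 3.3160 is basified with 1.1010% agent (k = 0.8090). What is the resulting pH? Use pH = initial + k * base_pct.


Formula: pH_final = pH_initial + k * base_pct
Substituting: pH_final = 3.3160 + 0.8090 * 1.1010
Result: 4.2067


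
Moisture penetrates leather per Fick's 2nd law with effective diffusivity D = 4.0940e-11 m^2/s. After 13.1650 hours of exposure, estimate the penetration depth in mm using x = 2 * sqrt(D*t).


t = 13.1650 hr * 3600 = 47394.0000 s
D * t = 4.0940e-11 * 47394.0000 = 1.9403e-06
x = 2 * sqrt(D*t) = 2 * sqrt(1.9403e-06) = 0.0027859 m = 2.7859 mm


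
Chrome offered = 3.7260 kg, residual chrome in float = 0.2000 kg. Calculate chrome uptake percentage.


Formula: Uptake = (offered - residual) / offered * 100
Substituting: Uptake = (3.7260 - 0.2000) / 3.7260 * 100
Result: 94.6323 %


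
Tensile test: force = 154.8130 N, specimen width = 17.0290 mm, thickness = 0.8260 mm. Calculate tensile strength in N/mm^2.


Formula: TS = force / (width * thickness)
Substituting: TS = 154.8130 / (17.0290 * 0.8260)
Result: 11.0062 N/mm^2


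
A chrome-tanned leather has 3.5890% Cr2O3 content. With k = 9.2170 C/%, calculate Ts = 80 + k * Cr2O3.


Formula: Ts = 80 + k * Cr2O3
Substituting: Ts = 80 + 9.2170 * 3.5890
Result: 113.0798 C


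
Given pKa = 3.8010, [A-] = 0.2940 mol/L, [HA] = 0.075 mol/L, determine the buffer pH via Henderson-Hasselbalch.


ratio = [A-] / [HA] = 0.2940 / 0.075 = 3.9200
log10(ratio) = 0.5933
pH = pKa + log10(ratio) = 3.8010 + 0.5933 = 4.3943


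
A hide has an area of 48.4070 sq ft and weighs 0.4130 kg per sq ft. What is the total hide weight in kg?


Formula: Weight = area * weight_per_sqft
Substituting: Weight = 48.4070 * 0.4130
Result: 19.9921 kg


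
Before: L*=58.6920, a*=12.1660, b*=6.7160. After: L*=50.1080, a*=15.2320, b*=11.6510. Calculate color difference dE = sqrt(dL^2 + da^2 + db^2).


dL = -8.5840, da = 3.0660, db = 4.9350
dE = sqrt((-8.5840)^2 + 3.0660^2 + 4.9350^2) = 10.3653


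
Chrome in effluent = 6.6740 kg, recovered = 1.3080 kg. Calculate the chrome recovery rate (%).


Formula: Recovery = recovered / input * 100
Substituting: Recovery = 1.3080 / 6.6740 * 100
Result: 19.5984 %


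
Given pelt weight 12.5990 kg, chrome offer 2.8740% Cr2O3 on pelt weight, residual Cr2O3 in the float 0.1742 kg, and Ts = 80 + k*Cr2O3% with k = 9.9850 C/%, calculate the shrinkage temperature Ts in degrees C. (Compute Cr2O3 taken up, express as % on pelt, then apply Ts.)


Offered = pelt * offer_pct / 100 = 12.5990 * 2.8740 / 100 = 0.3621 kg
Uptake = offered - residual = 0.3621 - 0.1742 = 0.1879 kg
Cr2O3% on pelt = uptake / pelt * 100 = 0.1879 / 12.5990 * 100 = 1.4914 %
Ts = 80 + k * Cr2O3% = 80 + 9.9850 * 1.4914 = 94.8911 C


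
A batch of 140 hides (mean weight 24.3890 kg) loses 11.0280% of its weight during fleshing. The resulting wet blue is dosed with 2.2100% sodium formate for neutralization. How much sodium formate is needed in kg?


Total_raw = N * avg_wt = 140 * 24.3890 = 3414.4600 kg
Substrate = Total_raw * (1 - loss/100) = 3414.4600 * (1 - 11.0280/100) = 3037.9134 kg
Neutralizer = Substrate * pct / 100 = 3037.9134 * 2.2100 / 100 = 67.1379 kg


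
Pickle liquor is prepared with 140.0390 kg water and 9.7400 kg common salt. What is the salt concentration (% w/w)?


Formula: Conc = salt / (water + salt) * 100
Substituting: Conc = 9.7400 / (140.0390 + 9.7400) * 100
Result: 6.5029 %


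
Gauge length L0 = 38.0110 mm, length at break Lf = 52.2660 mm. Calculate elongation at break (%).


Formula: Elongation = (Lf - L0) / L0 * 100
Substituting: Elongation = (52.2660 - 38.0110) / 38.0110 * 100
Result: 37.5023 %


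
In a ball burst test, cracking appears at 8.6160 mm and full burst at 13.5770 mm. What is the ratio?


Formula: Ratio = crack / burst
Substituting: Ratio = 8.6160 / 13.5770
Result: 0.6346


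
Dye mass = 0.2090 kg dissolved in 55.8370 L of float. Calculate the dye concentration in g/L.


Formula: Conc = dye_mass(kg) / volume(L) * 1000
Substituting: Conc = 0.2090 / 55.8370 * 1000
Result: 3.7430 g/L


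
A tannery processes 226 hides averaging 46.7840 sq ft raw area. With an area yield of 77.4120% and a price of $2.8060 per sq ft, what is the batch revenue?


Raw_total = N * avg_area = 226 * 46.7840 = 10573.1840 sq ft
Finished = Raw_total * yield / 100 = 10573.1840 * 77.4120 / 100 = 8184.9132 sq ft
Value = Finished * price = 8184.9132 * 2.8060 = 22966.8664 $


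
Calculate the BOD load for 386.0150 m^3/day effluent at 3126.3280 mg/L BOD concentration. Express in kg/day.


Formula: BOD_load = volume * conc / 1000
Substituting: BOD_load = 386.0150 * 3126.3280 / 1000
Result: 1206.8095 kg/day


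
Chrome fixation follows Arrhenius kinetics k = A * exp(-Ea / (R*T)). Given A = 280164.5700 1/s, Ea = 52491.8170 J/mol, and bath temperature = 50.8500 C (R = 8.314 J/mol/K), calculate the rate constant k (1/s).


T_K = T_C + 273.15 = 50.8500 + 273.15 = 324.0000 K
exponent = -Ea / (R * T_K) = -52491.8170 / (8.314 * 324.0000) = -19.4866
k = A * exp(exponent) = 280164.5700 * exp(-19.4866) = 9.6490e-04 1/s


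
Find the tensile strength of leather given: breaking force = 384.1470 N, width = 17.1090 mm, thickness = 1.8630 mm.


Formula: TS = force / (width * thickness)
Substituting: TS = 384.1470 / (17.1090 * 1.8630)
Result: 12.0520 N/mm^2


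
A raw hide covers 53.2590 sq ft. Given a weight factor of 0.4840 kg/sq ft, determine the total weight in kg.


Formula: Weight = area * weight_per_sqft
Substituting: Weight = 53.2590 * 0.4840
Result: 25.7774 kg


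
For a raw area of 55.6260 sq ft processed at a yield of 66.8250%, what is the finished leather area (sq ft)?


Formula: finished = raw * yield / 100
Substituting: finished = 55.6260 * 66.8250 / 100
Result: 37.1721 sq ft


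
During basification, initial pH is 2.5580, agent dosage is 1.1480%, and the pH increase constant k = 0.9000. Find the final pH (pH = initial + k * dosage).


Formula: pH_final = pH_initial + k * base_pct
Substituting: pH_final = 2.5580 + 0.9000 * 1.1480
Result: 3.5912


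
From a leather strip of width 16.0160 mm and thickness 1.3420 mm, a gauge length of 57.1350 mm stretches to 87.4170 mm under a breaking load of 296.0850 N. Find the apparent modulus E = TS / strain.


TS = F / (w * t) = 296.0850 / (16.0160 * 1.3420) = 13.7756 N/mm^2
strain = (Lf - L0) / L0 = (87.4170 - 57.1350) / 57.1350 = 0.5300
E = TS / strain = 13.7756 / 0.5300 = 25.9913 N/mm^2


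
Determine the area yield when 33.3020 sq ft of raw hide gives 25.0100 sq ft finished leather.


Formula: Yield = finished / raw * 100
Substituting: Yield = 25.0100 / 33.3020 * 100
Result: 75.1006 %


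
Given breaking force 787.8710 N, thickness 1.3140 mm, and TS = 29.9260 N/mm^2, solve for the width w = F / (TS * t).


Formula: w = F / (TS * t)
Substituting: w = 787.8710 / (29.9260 * 1.3140)
Result: 20.0360 mm


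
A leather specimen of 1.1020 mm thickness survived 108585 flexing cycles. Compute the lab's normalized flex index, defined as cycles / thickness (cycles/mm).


Formula: Index = cycles / thickness
Substituting: Index = 108585 / 1.1020
Result: 98534.4828 cycles/mm


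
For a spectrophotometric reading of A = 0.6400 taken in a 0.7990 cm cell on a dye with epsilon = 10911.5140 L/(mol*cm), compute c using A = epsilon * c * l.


Formula: c = A / (epsilon * l)
Substituting: c = 0.6400 / (10911.5140 * 0.7990)
Result: 7.3409e-05 mol/L


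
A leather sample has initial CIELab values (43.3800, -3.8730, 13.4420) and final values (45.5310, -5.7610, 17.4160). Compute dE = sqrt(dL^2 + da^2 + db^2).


dL = 2.1510, da = -1.8880, db = 3.9740
dE = sqrt(2.1510^2 + (-1.8880)^2 + 3.9740^2) = 4.8973


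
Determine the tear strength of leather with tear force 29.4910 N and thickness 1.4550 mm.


Formula: Tear strength = force / thickness
Substituting: Tear strength = 29.4910 / 1.4550
Result: 20.2687 N/mm


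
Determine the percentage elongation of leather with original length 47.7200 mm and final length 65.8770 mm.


Formula: Elongation = (Lf - L0) / L0 * 100
Substituting: Elongation = (65.8770 - 47.7200) / 47.7200 * 100
Result: 38.0490 %


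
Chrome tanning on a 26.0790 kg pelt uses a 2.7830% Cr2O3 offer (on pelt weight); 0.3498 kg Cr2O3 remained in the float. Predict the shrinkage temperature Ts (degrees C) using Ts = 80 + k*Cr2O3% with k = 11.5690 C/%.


Offered = pelt * offer_pct / 100 = 26.0790 * 2.7830 / 100 = 0.7258 kg
Uptake = offered - residual = 0.7258 - 0.3498 = 0.3760 kg
Cr2O3% on pelt = uptake / pelt * 100 = 0.3760 / 26.0790 * 100 = 1.4417 %
Ts = 80 + k * Cr2O3% = 80 + 11.5690 * 1.4417 = 96.6789 C


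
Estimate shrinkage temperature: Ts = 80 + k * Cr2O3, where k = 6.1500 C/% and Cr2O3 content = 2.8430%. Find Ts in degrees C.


Formula: Ts = 80 + k * Cr2O3
Substituting: Ts = 80 + 6.1500 * 2.8430
Result: 97.4845 C


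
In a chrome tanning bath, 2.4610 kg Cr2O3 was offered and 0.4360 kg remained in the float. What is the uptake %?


Formula: Uptake = (offered - residual) / offered * 100
Substituting: Uptake = (2.4610 - 0.4360) / 2.4610 * 100
Result: 82.2836 %


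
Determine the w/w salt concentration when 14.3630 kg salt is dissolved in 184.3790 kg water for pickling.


Formula: Conc = salt / (water + salt) * 100
Substituting: Conc = 14.3630 / (184.3790 + 14.3630) * 100
Result: 7.2270 %


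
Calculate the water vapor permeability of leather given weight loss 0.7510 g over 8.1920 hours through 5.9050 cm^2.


Formula: WVP = loss / (area * time)
Substituting: WVP = 0.7510 / (5.9050 * 8.1920)
Result: 0.0155249 g/(cm^2*hr)


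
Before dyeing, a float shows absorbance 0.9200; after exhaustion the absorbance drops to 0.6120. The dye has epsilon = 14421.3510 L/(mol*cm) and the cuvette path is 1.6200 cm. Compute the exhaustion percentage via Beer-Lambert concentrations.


c_initial = A_i / (epsilon * l) = 0.9200 / (14421.3510 * 1.6200) = 3.9379e-05 mol/L
c_final = A_f / (epsilon * l) = 0.6120 / (14421.3510 * 1.6200) = 2.6196e-05 mol/L
Exhaustion = (c_initial - c_final) / c_initial * 100 = (3.9379e-05 - 2.6196e-05) / 3.9379e-05 * 100 = 33.4783 %


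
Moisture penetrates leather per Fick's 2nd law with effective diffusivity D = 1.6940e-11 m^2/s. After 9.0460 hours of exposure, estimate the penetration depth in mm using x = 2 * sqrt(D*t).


t = 9.0460 hr * 3600 = 32565.6000 s
D * t = 1.6940e-11 * 32565.6000 = 5.5166e-07
x = 2 * sqrt(D*t) = 2 * sqrt(5.5166e-07) = 0.00148548 m = 1.4855 mm


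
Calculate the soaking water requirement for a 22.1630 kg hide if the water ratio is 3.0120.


Formula: Water = hide_weight * ratio
Substituting: Water = 22.1630 * 3.0120
Result: 66.7550 kg


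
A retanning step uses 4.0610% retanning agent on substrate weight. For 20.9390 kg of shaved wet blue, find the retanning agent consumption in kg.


Formula: Retan = substrate * pct / 100
Substituting: Retan = 20.9390 * 4.0610 / 100
Result: 0.8503 kg
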